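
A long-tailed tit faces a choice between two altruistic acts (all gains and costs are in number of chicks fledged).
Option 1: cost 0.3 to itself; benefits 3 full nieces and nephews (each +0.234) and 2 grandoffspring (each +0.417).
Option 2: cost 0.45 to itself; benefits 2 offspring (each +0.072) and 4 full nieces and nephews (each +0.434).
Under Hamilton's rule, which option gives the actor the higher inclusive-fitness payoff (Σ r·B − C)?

Option 1

Option 1: r to a full niece or nephew = 0.25.
Option 1: r to a grandoffspring = 0.25.
Option 1: Σ r·B − C = (3·0.25·0.234 + 2·0.25·0.417) − 0.3 = 0.084.
Option 2: r to an offspring = 0.5.
Option 2: r to a full niece or nephew = 0.25.
Option 2: Σ r·B − C = (2·0.5·0.072 + 4·0.25·0.434) − 0.45 = 0.056.
Option 1 has the higher net inclusive-fitness payoff.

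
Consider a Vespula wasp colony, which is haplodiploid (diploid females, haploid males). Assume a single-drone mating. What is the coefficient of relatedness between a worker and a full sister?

0.75

Haplodiploid full sisters inherit their father's entire haploid genome identically (contributing 1/2) and on average half of their mother's contribution (1/2 · 1/2 = 1/4); r = 1/2 + 1/4 = 3/4.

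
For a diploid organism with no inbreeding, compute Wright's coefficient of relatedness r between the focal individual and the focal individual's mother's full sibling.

Each parent–offspring link contributes a factor of 1/2, and independent paths through distinct common ancestors add.
Full aunt/uncle↔niece/nephew: two paths of length 3 through the shared grandparent pair: r = 2·(1/2)^3 = 1/4.

0.25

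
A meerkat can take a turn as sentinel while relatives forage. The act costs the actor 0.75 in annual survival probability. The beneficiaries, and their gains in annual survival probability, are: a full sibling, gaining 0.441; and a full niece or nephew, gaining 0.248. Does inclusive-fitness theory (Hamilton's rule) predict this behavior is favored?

No

Hamilton's rule: the trait is favored when the sum of r·B over every recipient exceeds the actor's cost C.
r to a full sibling = 1/2 (full sibs share both parents — two paths of length 2: r = 2·(1/2)^2 = 1/2).
r to a full niece or nephew = 1/4 (full aunt/uncle↔niece/nephew: two paths of length 3 through the shared grandparent pair: r = 2·(1/2)^3 = 1/4).
Summing one r·B term per recipient: 1·0.5·0.441 + 1·0.25·0.248 = 0.2825.
0.2825 < 0.75: the indirect benefit is less than the cost.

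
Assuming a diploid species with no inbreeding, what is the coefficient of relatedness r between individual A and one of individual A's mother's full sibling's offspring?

Each parent–offspring link contributes a factor of 1/2, and independent paths through distinct common ancestors add.
First cousins share one grandparent pair — two paths of length 4: r = 2·(1/2)^4 = 1/8.

0.125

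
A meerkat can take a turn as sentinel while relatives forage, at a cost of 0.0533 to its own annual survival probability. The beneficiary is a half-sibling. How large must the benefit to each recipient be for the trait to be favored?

r to a half-sibling = 0.25 (half-sibs share one parent — one path of length 2: r = (1/2)^2 = 1/4).
Hamilton's rule with n recipients of equal r: n·r·B > C, so B > C/(n·r) = 0.0533/(1·0.25) = 0.2132.

0.2132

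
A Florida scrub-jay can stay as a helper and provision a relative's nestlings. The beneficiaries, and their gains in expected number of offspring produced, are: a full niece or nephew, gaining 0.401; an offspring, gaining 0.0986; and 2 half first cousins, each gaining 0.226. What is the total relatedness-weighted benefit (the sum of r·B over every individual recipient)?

0.1778

r to a full niece or nephew = 1/4 (full aunt/uncle↔niece/nephew: two paths of length 3 through the shared grandparent pair: r = 2·(1/2)^3 = 1/4).
r to an offspring = 1/2 (one parent–offspring link: r = (1/2)^1 = 1/2).
r to a half first cousin = 1/16 (half first cousins share one grandparent — one path of length 4: r = (1/2)^4 = 1/16).
Summing one r·B term per recipient: 1·0.25·0.401 + 1·0.5·0.0986 + 2·0.0625·0.226 = 0.1778.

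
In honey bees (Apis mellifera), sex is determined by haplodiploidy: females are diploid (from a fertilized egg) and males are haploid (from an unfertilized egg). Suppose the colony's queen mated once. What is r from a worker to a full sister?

0.75

Haplodiploid full sisters inherit their father's entire haploid genome identically (contributing 1/2) and on average half of their mother's contribution (1/2 · 1/2 = 1/4); r = 1/2 + 1/4 = 3/4.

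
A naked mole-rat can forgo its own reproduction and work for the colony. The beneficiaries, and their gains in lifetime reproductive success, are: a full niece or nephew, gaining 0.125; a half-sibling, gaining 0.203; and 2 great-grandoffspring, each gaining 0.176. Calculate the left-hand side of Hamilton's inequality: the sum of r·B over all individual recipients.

0.126

r to a full niece or nephew = 0.25 (full aunt/uncle↔niece/nephew: two paths of length 3 through the shared grandparent pair: r = 2·(1/2)^3 = 1/4).
r to a half-sibling = 1/4 (half-sibs share one parent — one path of length 2: r = (1/2)^2 = 1/4).
r to a great-grandoffspring = 1/8 (three parent–offspring links: r = (1/2)^3 = 1/8).
Summing one r·B term per recipient: 1·0.25·0.125 + 1·0.25·0.203 + 2·0.125·0.176 = 0.126.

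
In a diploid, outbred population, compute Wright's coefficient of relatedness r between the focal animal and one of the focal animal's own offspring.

0.5

Each parent–offspring link contributes a factor of 1/2, and independent paths through distinct common ancestors add.
One parent–offspring link: r = (1/2)^1 = 1/2.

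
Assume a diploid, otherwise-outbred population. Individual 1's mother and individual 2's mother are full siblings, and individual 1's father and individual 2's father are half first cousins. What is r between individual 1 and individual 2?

Wright's path rule: contributions from independent ancestry routes add.
Individual 1 and individual 2 are related in two ways: first cousins through their mothers (r = 1/8) and half second cousins through their fathers (r = 1/64).
r = 1/8 + 1/64 = 9/64 = 0.140625.

0.140625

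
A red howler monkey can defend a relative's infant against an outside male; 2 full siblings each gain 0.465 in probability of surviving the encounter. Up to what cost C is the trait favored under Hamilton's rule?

0.465

r to a full sibling = 0.5 (full sibs share both parents — two paths of length 2: r = 2·(1/2)^2 = 1/2).
Hamilton's rule: n·r·B > C, so the trait is favored while C < n·r·B = 2·0.5·0.465 = 0.465.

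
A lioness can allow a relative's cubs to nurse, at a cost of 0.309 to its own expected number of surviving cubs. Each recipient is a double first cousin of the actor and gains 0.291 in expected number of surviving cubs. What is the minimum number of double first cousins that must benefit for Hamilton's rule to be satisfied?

r to a double first cousin = 0.25 (double first cousins share both grandparent pairs — four paths of length 4: r = 4·(1/2)^4 = 1/4).
Hamilton's rule: n·r·B > C  ⇒  n > C/(r·B) = 0.309/(0.25·0.291) = 4.247.
The smallest integer exceeding 4.247 is 5.

5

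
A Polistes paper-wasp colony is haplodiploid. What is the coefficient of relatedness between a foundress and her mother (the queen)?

One meiotic link between diploid queen and diploid daughter: r = 1/2.

0.5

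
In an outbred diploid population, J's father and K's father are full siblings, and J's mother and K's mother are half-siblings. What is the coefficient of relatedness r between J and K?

Independent pedigree routes through distinct common ancestors add.
J and K are related in two ways: first cousins through their fathers (r = 1/8) and half first cousins through their mothers (r = 1/16).
r = 1/8 + 1/16 = 3/16 = 0.1875.

0.1875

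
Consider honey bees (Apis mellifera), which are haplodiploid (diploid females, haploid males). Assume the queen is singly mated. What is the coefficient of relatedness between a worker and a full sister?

0.75

Haplodiploid full sisters inherit their father's entire haploid genome identically (contributing 1/2) and on average half of their mother's contribution (1/2 · 1/2 = 1/4); r = 1/2 + 1/4 = 3/4.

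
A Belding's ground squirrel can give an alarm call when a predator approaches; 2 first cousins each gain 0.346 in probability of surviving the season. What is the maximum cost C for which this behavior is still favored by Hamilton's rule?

0.0865

r to a first cousin = 0.125 (first cousins share one grandparent pair — two paths of length 4: r = 2·(1/2)^4 = 1/8).
Hamilton's rule: n·r·B > C, so the trait is favored while C < n·r·B = 2·0.125·0.346 = 0.0865.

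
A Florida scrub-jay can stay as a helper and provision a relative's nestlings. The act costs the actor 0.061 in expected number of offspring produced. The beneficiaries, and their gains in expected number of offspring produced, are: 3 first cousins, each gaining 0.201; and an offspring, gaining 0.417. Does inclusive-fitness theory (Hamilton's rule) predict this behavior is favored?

Yes

Hamilton's rule: the trait is favored when the sum of r·B over every recipient exceeds the actor's cost C.
r to a first cousin = 0.125 (first cousins share one grandparent pair — two paths of length 4: r = 2·(1/2)^4 = 1/8).
r to an offspring = 0.5 (one parent–offspring link: r = (1/2)^1 = 1/2).
Summing one r·B term per recipient: 3·0.125·0.201 + 1·0.5·0.417 = 0.283875.
0.283875 > 0.061: the indirect benefit exceeds the cost.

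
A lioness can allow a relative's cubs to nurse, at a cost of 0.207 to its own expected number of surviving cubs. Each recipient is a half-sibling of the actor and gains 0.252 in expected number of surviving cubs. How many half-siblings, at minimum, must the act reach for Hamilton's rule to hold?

r to a half-sibling = 1/4 (half-sibs share one parent — one path of length 2: r = (1/2)^2 = 1/4).
Hamilton's rule: n·r·B > C  ⇒  n > C/(r·B) = 0.207/(0.25·0.252) = 3.286.
The smallest integer exceeding 3.286 is 4.

4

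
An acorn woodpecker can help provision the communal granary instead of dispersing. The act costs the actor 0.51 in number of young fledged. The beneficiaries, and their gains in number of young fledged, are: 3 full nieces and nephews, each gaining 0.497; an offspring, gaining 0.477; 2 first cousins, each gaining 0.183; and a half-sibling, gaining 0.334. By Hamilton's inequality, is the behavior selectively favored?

Yes

Hamilton's rule: the trait is favored when the sum of r·B over every recipient exceeds the actor's cost C.
r to a full niece or nephew = 0.25 (full aunt/uncle↔niece/nephew: two paths of length 3 through the shared grandparent pair: r = 2·(1/2)^3 = 1/4).
r to an offspring = 0.5 (one parent–offspring link: r = (1/2)^1 = 1/2).
r to a first cousin = 0.125 (first cousins share one grandparent pair — two paths of length 4: r = 2·(1/2)^4 = 1/8).
r to a half-sibling = 1/4 (half-sibs share one parent — one path of length 2: r = (1/2)^2 = 1/4).
Summing one r·B term per recipient: 3·0.25·0.497 + 1·0.5·0.477 + 2·0.125·0.183 + 1·0.25·0.334 = 0.7405.
0.7405 > 0.51: the indirect benefit exceeds the cost.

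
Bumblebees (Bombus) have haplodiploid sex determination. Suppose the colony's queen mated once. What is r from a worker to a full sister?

Haplodiploid full sisters inherit their father's entire haploid genome identically (contributing 1/2) and on average half of their mother's contribution (1/2 · 1/2 = 1/4); r = 1/2 + 1/4 = 3/4.

0.75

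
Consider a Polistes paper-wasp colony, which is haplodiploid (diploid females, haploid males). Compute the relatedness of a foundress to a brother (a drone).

Her haploid brother carries none of their father's genes and a random half of their mother's genome; that half matches the maternal half of her own genome with probability 1/2: r = 1/2 · 1/2 = 1/4.

0.25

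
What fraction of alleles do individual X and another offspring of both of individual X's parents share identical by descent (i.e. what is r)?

0.5

Each parent–offspring link contributes a factor of 1/2, and independent paths through distinct common ancestors add.
Full sibs share both parents — two paths of length 2: r = 2·(1/2)^2 = 1/2.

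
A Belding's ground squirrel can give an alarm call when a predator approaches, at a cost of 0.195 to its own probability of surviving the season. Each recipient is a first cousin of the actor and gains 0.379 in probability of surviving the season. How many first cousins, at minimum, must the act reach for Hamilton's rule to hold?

5

r to a first cousin = 1/8 (first cousins share one grandparent pair — two paths of length 4: r = 2·(1/2)^4 = 1/8).
Hamilton's rule: n·r·B > C  ⇒  n > C/(r·B) = 0.195/(0.125·0.379) = 4.116.
The smallest integer exceeding 4.116 is 5.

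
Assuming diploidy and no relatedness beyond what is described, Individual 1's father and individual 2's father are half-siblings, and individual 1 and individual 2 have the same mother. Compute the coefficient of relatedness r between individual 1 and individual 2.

Wright's path rule: contributions from independent ancestry routes add.
Individual 1 and individual 2 are related in two ways: half first cousins through their fathers (r = 1/16) and half-sibs through their shared mother (r = 1/4).
r = 1/16 + 1/4 = 5/16 = 0.3125.

0.3125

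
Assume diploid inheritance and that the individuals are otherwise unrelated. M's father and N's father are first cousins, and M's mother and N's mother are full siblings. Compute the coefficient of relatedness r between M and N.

0.15625

Independent pedigree routes through distinct common ancestors add.
M and N are related in two ways: second cousins through their fathers (r = 1/32) and first cousins through their mothers (r = 1/8).
r = 1/32 + 1/8 = 0.15625.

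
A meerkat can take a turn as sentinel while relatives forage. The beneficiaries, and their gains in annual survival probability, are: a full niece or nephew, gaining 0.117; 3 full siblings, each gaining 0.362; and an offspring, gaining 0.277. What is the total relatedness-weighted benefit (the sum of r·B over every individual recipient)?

0.71075

r to a full niece or nephew = 0.25 (full aunt/uncle↔niece/nephew: two paths of length 3 through the shared grandparent pair: r = 2·(1/2)^3 = 1/4).
r to a full sibling = 0.5 (full sibs share both parents — two paths of length 2: r = 2·(1/2)^2 = 1/2).
r to an offspring = 0.5 (one parent–offspring link: r = (1/2)^1 = 1/2).
Summing one r·B term per recipient: 1·0.25·0.117 + 3·0.5·0.362 + 1·0.5·0.277 = 0.71075.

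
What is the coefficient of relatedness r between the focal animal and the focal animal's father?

0.5

Each parent–offspring link contributes a factor of 1/2, and independent paths through distinct common ancestors add.
One parent–offspring link: r = (1/2)^1 = 1/2.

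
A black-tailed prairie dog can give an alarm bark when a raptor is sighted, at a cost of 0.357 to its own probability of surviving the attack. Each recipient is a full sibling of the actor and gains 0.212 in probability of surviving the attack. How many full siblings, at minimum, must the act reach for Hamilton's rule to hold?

r to a full sibling = 1/2 (full sibs share both parents — two paths of length 2: r = 2·(1/2)^2 = 1/2).
Hamilton's rule: n·r·B > C  ⇒  n > C/(r·B) = 0.357/(0.5·0.212) = 3.368.
The smallest integer exceeding 3.368 is 4.

4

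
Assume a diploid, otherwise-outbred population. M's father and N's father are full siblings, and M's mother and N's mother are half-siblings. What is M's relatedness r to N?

0.1875

Relatedness sums over independent paths through distinct common ancestors.
M and N are related in two ways: first cousins through their fathers (r = 1/8) and half first cousins through their mothers (r = 1/16).
r = 1/8 + 1/16 = 0.1875.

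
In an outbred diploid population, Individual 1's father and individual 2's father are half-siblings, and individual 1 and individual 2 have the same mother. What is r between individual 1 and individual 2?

Relatedness sums over independent paths through distinct common ancestors.
Individual 1 and individual 2 are related in two ways: half first cousins through their fathers (r = 1/16) and half-sibs through their shared mother (r = 1/4).
r = 1/16 + 1/4 = 5/16 = 0.3125.

0.3125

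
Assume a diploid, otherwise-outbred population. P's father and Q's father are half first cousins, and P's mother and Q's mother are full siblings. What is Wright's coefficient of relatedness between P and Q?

Wright's path rule: contributions from independent ancestry routes add.
P and Q are related in two ways: half second cousins through their fathers (r = 1/64) and first cousins through their mothers (r = 1/8).
r = 1/64 + 1/8 = 9/64 = 0.140625.

0.140625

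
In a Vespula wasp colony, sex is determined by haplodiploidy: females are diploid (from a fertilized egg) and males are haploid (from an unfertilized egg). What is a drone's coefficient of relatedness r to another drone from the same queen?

0.5

Haploid brothers each carry a random half of the queen's diploid genome, so on average they share half: r = 1/2.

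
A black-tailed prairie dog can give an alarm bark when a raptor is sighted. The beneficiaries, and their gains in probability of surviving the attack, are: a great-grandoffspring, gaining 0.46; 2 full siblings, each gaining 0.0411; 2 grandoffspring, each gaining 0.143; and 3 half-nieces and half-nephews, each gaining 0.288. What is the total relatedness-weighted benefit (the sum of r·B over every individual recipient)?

r to a great-grandoffspring = 1/8 (three parent–offspring links: r = (1/2)^3 = 1/8).
r to a full sibling = 0.5 (full sibs share both parents — two paths of length 2: r = 2·(1/2)^2 = 1/2).
r to a grandoffspring = 1/4 (two parent–offspring links: r = (1/2)^2 = 1/4).
r to a half-niece or half-nephew = 0.125 (half-aunt/uncle↔niece/nephew: one path of length 3: r = (1/2)^3 = 1/8).
Summing one r·B term per recipient: 1·0.125·0.46 + 2·0.5·0.0411 + 2·0.25·0.143 + 3·0.125·0.288 = 0.2781.

0.2781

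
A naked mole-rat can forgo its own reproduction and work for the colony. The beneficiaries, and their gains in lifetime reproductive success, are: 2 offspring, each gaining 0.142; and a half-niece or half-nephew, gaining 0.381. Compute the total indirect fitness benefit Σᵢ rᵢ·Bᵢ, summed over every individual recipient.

0.189625

r to an offspring = 1/2 (one parent–offspring link: r = (1/2)^1 = 1/2).
r to a half-niece or half-nephew = 0.125 (half-aunt/uncle↔niece/nephew: one path of length 3: r = (1/2)^3 = 1/8).
Summing one r·B term per recipient: 2·0.5·0.142 + 1·0.125·0.381 = 0.189625.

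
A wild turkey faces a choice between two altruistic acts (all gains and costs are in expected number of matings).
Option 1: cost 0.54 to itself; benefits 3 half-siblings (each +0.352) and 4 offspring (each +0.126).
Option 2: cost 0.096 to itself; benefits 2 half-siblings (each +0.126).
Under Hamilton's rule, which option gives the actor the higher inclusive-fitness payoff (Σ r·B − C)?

Option 1

Option 1: r to a half-sibling = 0.25.
Option 1: r to an offspring = 0.5.
Option 1: Σ r·B − C = (3·0.25·0.352 + 4·0.5·0.126) − 0.54 = -0.024.
Option 2: r to a half-sibling = 0.25.
Option 2: Σ r·B − C = (2·0.25·0.126) − 0.096 = -0.033.
Option 1 has the higher net inclusive-fitness payoff.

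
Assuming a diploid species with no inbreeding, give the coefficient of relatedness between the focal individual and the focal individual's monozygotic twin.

Each parent–offspring link contributes a factor of 1/2, and independent paths through distinct common ancestors add.
Monozygotic twins share every allele identical by descent: r = 1.

1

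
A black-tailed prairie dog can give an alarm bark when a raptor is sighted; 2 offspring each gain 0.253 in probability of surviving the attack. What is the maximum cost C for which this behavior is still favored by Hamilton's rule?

0.253

r to an offspring = 0.5 (one parent–offspring link: r = (1/2)^1 = 1/2).
Hamilton's rule: n·r·B > C, so the trait is favored while C < n·r·B = 2·0.5·0.253 = 0.253.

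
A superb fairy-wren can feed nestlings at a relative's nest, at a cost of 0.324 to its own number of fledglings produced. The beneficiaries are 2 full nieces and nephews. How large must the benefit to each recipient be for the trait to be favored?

0.648

r to a full niece or nephew = 1/4 (full aunt/uncle↔niece/nephew: two paths of length 3 through the shared grandparent pair: r = 2·(1/2)^3 = 1/4).
Hamilton's rule with n recipients of equal r: n·r·B > C, so B > C/(n·r) = 0.324/(2·0.25) = 0.648.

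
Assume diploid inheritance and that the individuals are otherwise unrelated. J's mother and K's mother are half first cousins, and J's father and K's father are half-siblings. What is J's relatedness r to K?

0.078125

With two independent routes of shared ancestry, r is the sum of the two contributions.
J and K are related in two ways: half second cousins through their mothers (r = 1/64) and half first cousins through their fathers (r = 1/16).
r = 1/64 + 1/16 = 0.078125.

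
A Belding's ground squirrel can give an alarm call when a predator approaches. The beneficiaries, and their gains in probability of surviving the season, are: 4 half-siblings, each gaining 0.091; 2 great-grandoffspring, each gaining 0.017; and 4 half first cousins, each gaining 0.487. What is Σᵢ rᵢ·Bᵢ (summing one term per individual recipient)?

0.217

r to a half-sibling = 0.25 (half-sibs share one parent — one path of length 2: r = (1/2)^2 = 1/4).
r to a great-grandoffspring = 1/8 (three parent–offspring links: r = (1/2)^3 = 1/8).
r to a half first cousin = 1/16 (half first cousins share one grandparent — one path of length 4: r = (1/2)^4 = 1/16).
Summing one r·B term per recipient: 4·0.25·0.091 + 2·0.125·0.017 + 4·0.0625·0.487 = 0.217.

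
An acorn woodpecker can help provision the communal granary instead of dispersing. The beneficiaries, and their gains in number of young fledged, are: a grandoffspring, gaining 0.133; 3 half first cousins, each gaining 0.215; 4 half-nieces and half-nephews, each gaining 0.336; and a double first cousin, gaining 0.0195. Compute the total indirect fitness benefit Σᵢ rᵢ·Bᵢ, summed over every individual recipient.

r to a grandoffspring = 1/4 (two parent–offspring links: r = (1/2)^2 = 1/4).
r to a half first cousin = 0.0625 (half first cousins share one grandparent — one path of length 4: r = (1/2)^4 = 1/16).
r to a half-niece or half-nephew = 0.125 (half-aunt/uncle↔niece/nephew: one path of length 3: r = (1/2)^3 = 1/8).
r to a double first cousin = 1/4 (double first cousins share both grandparent pairs — four paths of length 4: r = 4·(1/2)^4 = 1/4).
Summing one r·B term per recipient: 1·0.25·0.133 + 3·0.0625·0.215 + 4·0.125·0.336 + 1·0.25·0.0195 = 0.2464375.

0.2464375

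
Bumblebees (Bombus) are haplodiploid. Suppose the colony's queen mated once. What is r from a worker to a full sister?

Haplodiploid full sisters inherit their father's entire haploid genome identically (contributing 1/2) and on average half of their mother's contribution (1/2 · 1/2 = 1/4); r = 1/2 + 1/4 = 3/4.

0.75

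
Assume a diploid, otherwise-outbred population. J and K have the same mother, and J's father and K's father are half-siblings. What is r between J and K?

0.3125

Relatedness sums over independent paths through distinct common ancestors.
J and K are related in two ways: half-sibs through their shared mother (r = 1/4) and half first cousins through their fathers (r = 1/16).
r = 1/4 + 1/16 = 0.3125.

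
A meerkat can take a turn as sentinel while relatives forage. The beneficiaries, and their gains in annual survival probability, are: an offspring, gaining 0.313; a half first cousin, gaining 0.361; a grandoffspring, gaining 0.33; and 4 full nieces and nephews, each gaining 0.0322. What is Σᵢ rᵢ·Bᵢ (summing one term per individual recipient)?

r to an offspring = 0.5 (one parent–offspring link: r = (1/2)^1 = 1/2).
r to a half first cousin = 1/16 (half first cousins share one grandparent — one path of length 4: r = (1/2)^4 = 1/16).
r to a grandoffspring = 0.25 (two parent–offspring links: r = (1/2)^2 = 1/4).
r to a full niece or nephew = 1/4 (full aunt/uncle↔niece/nephew: two paths of length 3 through the shared grandparent pair: r = 2·(1/2)^3 = 1/4).
Summing one r·B term per recipient: 1·0.5·0.313 + 1·0.0625·0.361 + 1·0.25·0.33 + 4·0.25·0.0322 = 0.2937625.

0.2937625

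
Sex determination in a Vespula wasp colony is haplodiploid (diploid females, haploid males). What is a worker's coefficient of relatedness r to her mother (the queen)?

One meiotic link between diploid queen and diploid daughter: r = 1/2.

0.5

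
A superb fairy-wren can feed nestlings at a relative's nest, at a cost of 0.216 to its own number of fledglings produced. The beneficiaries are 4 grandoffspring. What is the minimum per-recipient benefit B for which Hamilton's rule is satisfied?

0.216

r to a grandoffspring = 0.25 (two parent–offspring links: r = (1/2)^2 = 1/4).
Hamilton's rule with n recipients of equal r: n·r·B > C, so B > C/(n·r) = 0.216/(4·0.25) = 0.216.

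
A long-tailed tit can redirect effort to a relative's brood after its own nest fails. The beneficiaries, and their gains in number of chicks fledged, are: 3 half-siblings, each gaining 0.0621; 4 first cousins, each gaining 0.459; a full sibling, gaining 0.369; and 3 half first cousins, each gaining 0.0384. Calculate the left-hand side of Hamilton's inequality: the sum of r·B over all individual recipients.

0.467775

r to a half-sibling = 0.25 (half-sibs share one parent — one path of length 2: r = (1/2)^2 = 1/4).
r to a first cousin = 1/8 (first cousins share one grandparent pair — two paths of length 4: r = 2·(1/2)^4 = 1/8).
r to a full sibling = 1/2 (full sibs share both parents — two paths of length 2: r = 2·(1/2)^2 = 1/2).
r to a half first cousin = 0.0625 (half first cousins share one grandparent — one path of length 4: r = (1/2)^4 = 1/16).
Summing one r·B term per recipient: 3·0.25·0.0621 + 4·0.125·0.459 + 1·0.5·0.369 + 3·0.0625·0.0384 = 0.467775.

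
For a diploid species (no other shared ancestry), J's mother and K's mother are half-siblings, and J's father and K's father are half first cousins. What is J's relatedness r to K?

0.078125

Relatedness sums over independent paths through distinct common ancestors.
J and K are related in two ways: half first cousins through their mothers (r = 1/16) and half second cousins through their fathers (r = 1/64).
r = 1/16 + 1/64 = 5/64 = 0.078125.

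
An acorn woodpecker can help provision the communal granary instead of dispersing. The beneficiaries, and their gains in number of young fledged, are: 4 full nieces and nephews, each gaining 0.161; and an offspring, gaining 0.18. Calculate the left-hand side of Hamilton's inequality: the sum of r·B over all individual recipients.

r to a full niece or nephew = 0.25 (full aunt/uncle↔niece/nephew: two paths of length 3 through the shared grandparent pair: r = 2·(1/2)^3 = 1/4).
r to an offspring = 1/2 (one parent–offspring link: r = (1/2)^1 = 1/2).
Summing one r·B term per recipient: 4·0.25·0.161 + 1·0.5·0.18 = 0.251.

0.251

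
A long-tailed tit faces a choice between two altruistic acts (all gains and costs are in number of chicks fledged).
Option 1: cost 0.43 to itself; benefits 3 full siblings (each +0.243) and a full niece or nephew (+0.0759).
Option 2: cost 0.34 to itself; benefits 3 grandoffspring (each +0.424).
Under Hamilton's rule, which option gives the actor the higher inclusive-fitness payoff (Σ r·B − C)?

Option 2

Option 1: r to a full sibling = 0.5.
Option 1: r to a full niece or nephew = 0.25.
Option 1: Σ r·B − C = (3·0.5·0.243 + 1·0.25·0.0759) − 0.43 = -0.046525.
Option 2: r to a grandoffspring = 0.25.
Option 2: Σ r·B − C = (3·0.25·0.424) − 0.34 = -0.022.
Option 2 has the higher net inclusive-fitness payoff.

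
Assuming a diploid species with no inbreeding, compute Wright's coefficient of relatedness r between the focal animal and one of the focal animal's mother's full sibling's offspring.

0.125

Each parent–offspring link contributes a factor of 1/2, and independent paths through distinct common ancestors add.
First cousins share one grandparent pair — two paths of length 4: r = 2·(1/2)^4 = 1/8.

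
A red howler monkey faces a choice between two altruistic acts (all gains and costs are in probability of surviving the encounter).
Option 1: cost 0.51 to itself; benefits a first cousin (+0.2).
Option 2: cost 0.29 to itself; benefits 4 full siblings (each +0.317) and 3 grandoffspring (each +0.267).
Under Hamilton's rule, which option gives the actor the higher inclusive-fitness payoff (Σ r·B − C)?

Option 1: r to a first cousin = 0.125.
Option 1: Σ r·B − C = (1·0.125·0.2) − 0.51 = -0.485.
Option 2: r to a full sibling = 0.5.
Option 2: r to a grandoffspring = 0.25.
Option 2: Σ r·B − C = (4·0.5·0.317 + 3·0.25·0.267) − 0.29 = 0.54425.
Option 2 has the higher net inclusive-fitness payoff.

Option 2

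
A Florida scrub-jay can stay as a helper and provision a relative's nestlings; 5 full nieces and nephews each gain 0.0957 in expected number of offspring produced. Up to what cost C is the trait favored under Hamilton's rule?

0.119625

r to a full niece or nephew = 1/4 (full aunt/uncle↔niece/nephew: two paths of length 3 through the shared grandparent pair: r = 2·(1/2)^3 = 1/4).
Hamilton's rule: n·r·B > C, so the trait is favored while C < n·r·B = 5·0.25·0.0957 = 0.119625.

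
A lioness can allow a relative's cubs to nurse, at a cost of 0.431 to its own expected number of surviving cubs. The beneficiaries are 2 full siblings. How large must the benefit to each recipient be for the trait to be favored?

r to a full sibling = 0.5 (full sibs share both parents — two paths of length 2: r = 2·(1/2)^2 = 1/2).
Hamilton's rule with n recipients of equal r: n·r·B > C, so B > C/(n·r) = 0.431/(2·0.5) = 0.431.

0.431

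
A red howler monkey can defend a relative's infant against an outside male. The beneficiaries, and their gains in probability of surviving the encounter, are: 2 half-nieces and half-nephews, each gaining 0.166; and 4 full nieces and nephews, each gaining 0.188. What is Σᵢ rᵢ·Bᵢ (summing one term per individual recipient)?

r to a half-niece or half-nephew = 1/8 (half-aunt/uncle↔niece/nephew: one path of length 3: r = (1/2)^3 = 1/8).
r to a full niece or nephew = 0.25 (full aunt/uncle↔niece/nephew: two paths of length 3 through the shared grandparent pair: r = 2·(1/2)^3 = 1/4).
Summing one r·B term per recipient: 2·0.125·0.166 + 4·0.25·0.188 = 0.2295.

0.2295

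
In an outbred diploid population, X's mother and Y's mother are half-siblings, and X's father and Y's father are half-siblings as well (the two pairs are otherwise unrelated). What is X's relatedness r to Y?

0.125

With two independent routes of shared ancestry, r is the sum of the two contributions.
X and Y are related in two ways: half first cousins through their mothers (r = 1/16) and half first cousins through their fathers (r = 1/16).
r = 1/16 + 1/16 = 1/8 = 0.125.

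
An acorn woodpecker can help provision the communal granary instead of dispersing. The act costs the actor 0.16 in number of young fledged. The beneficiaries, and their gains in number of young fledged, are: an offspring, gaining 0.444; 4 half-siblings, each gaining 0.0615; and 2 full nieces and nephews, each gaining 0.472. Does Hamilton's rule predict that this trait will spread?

Yes

Hamilton's rule: the trait is favored when the sum of r·B over every recipient exceeds the actor's cost C.
r to an offspring = 0.5 (one parent–offspring link: r = (1/2)^1 = 1/2).
r to a half-sibling = 1/4 (half-sibs share one parent — one path of length 2: r = (1/2)^2 = 1/4).
r to a full niece or nephew = 1/4 (full aunt/uncle↔niece/nephew: two paths of length 3 through the shared grandparent pair: r = 2·(1/2)^3 = 1/4).
Summing one r·B term per recipient: 1·0.5·0.444 + 4·0.25·0.0615 + 2·0.25·0.472 = 0.5195.
0.5195 > 0.16: the indirect benefit exceeds the cost.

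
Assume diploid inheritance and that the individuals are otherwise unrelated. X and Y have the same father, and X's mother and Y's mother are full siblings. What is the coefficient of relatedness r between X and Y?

0.375

With two independent routes of shared ancestry, r is the sum of the two contributions.
X and Y are related in two ways: half-sibs through their shared father (r = 1/4) and first cousins through their mothers (r = 1/8).
r = 1/4 + 1/8 = 0.375.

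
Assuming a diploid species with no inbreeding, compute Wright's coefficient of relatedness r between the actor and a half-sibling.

0.25

Half-sibs share one parent — one path of length 2: r = (1/2)^2 = 1/4.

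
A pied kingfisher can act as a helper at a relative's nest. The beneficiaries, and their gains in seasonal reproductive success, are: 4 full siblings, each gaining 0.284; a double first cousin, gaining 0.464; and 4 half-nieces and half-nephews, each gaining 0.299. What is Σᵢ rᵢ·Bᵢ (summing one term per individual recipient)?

0.8335

r to a full sibling = 1/2 (full sibs share both parents — two paths of length 2: r = 2·(1/2)^2 = 1/2).
r to a double first cousin = 1/4 (double first cousins share both grandparent pairs — four paths of length 4: r = 4·(1/2)^4 = 1/4).
r to a half-niece or half-nephew = 1/8 (half-aunt/uncle↔niece/nephew: one path of length 3: r = (1/2)^3 = 1/8).
Summing one r·B term per recipient: 4·0.5·0.284 + 1·0.25·0.464 + 4·0.125·0.299 = 0.8335.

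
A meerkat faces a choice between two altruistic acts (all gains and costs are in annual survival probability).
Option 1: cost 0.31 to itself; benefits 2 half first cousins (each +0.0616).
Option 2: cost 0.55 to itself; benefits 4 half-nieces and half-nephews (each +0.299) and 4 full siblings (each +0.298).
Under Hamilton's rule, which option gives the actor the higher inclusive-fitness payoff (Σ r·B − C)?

Option 1: r to a half first cousin = 0.0625.
Option 1: Σ r·B − C = (2·0.0625·0.0616) − 0.31 = -0.3023.
Option 2: r to a half-niece or half-nephew = 0.125.
Option 2: r to a full sibling = 0.5.
Option 2: Σ r·B − C = (4·0.125·0.299 + 4·0.5·0.298) − 0.55 = 0.1955.
Option 2 has the higher net inclusive-fitness payoff.

Option 2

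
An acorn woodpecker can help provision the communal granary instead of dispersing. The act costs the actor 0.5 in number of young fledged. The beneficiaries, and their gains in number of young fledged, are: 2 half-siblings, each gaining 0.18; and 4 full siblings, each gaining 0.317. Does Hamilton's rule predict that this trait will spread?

Yes

Hamilton's rule: the trait is favored when the sum of r·B over every recipient exceeds the actor's cost C.
r to a half-sibling = 1/4 (half-sibs share one parent — one path of length 2: r = (1/2)^2 = 1/4).
r to a full sibling = 1/2 (full sibs share both parents — two paths of length 2: r = 2·(1/2)^2 = 1/2).
Summing one r·B term per recipient: 2·0.25·0.18 + 4·0.5·0.317 = 0.724.
0.724 > 0.5: the indirect benefit exceeds the cost.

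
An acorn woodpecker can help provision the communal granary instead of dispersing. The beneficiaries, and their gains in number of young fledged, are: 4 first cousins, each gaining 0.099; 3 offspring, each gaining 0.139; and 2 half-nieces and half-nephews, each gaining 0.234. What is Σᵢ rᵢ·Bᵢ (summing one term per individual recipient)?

0.3165

r to a first cousin = 1/8 (first cousins share one grandparent pair — two paths of length 4: r = 2·(1/2)^4 = 1/8).
r to an offspring = 1/2 (one parent–offspring link: r = (1/2)^1 = 1/2).
r to a half-niece or half-nephew = 0.125 (half-aunt/uncle↔niece/nephew: one path of length 3: r = (1/2)^3 = 1/8).
Summing one r·B term per recipient: 4·0.125·0.099 + 3·0.5·0.139 + 2·0.125·0.234 = 0.3165.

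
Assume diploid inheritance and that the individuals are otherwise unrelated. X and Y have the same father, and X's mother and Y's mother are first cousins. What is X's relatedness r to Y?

0.28125

Independent pedigree routes through distinct common ancestors add.
X and Y are related in two ways: half-sibs through their shared father (r = 1/4) and second cousins through their mothers (r = 1/32).
r = 1/4 + 1/32 = 0.28125.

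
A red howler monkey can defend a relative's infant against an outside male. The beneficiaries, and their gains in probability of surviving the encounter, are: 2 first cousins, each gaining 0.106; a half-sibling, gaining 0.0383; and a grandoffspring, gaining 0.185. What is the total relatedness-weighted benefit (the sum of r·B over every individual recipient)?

r to a first cousin = 0.125 (first cousins share one grandparent pair — two paths of length 4: r = 2·(1/2)^4 = 1/8).
r to a half-sibling = 1/4 (half-sibs share one parent — one path of length 2: r = (1/2)^2 = 1/4).
r to a grandoffspring = 1/4 (two parent–offspring links: r = (1/2)^2 = 1/4).
Summing one r·B term per recipient: 2·0.125·0.106 + 1·0.25·0.0383 + 1·0.25·0.185 = 0.082325.

0.082325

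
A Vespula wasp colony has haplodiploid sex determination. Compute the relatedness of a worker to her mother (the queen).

One meiotic link between diploid queen and diploid daughter: r = 1/2.

0.5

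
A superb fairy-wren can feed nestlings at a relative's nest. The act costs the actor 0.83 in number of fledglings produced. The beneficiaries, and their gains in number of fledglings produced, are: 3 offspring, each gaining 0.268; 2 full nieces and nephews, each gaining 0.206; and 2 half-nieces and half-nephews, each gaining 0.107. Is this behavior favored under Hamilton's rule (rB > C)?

Hamilton's rule: the trait is favored when the sum of r·B over every recipient exceeds the actor's cost C.
r to an offspring = 0.5 (one parent–offspring link: r = (1/2)^1 = 1/2).
r to a full niece or nephew = 1/4 (full aunt/uncle↔niece/nephew: two paths of length 3 through the shared grandparent pair: r = 2·(1/2)^3 = 1/4).
r to a half-niece or half-nephew = 1/8 (half-aunt/uncle↔niece/nephew: one path of length 3: r = (1/2)^3 = 1/8).
Summing one r·B term per recipient: 3·0.5·0.268 + 2·0.25·0.206 + 2·0.125·0.107 = 0.53175.
0.53175 < 0.83: the indirect benefit is less than the cost.

No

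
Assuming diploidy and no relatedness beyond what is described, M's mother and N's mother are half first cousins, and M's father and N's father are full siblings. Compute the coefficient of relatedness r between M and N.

Wright's path rule: contributions from independent ancestry routes add.
M and N are related in two ways: half second cousins through their mothers (r = 1/64) and first cousins through their fathers (r = 1/8).
r = 1/64 + 1/8 = 0.140625.

0.140625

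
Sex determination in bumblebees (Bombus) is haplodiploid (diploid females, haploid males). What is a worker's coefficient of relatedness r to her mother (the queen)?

One meiotic link between diploid queen and diploid daughter: r = 1/2.

0.5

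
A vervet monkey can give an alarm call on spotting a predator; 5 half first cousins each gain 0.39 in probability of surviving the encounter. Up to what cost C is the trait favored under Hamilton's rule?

0.121875

r to a half first cousin = 0.0625 (half first cousins share one grandparent — one path of length 4: r = (1/2)^4 = 1/16).
Hamilton's rule: n·r·B > C, so the trait is favored while C < n·r·B = 5·0.0625·0.39 = 0.121875.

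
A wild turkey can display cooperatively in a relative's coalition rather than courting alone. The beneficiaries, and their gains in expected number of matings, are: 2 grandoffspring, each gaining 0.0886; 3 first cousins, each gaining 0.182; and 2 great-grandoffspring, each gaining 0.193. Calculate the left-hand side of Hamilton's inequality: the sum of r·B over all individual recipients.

0.1608

r to a grandoffspring = 0.25 (two parent–offspring links: r = (1/2)^2 = 1/4).
r to a first cousin = 0.125 (first cousins share one grandparent pair — two paths of length 4: r = 2·(1/2)^4 = 1/8).
r to a great-grandoffspring = 1/8 (three parent–offspring links: r = (1/2)^3 = 1/8).
Summing one r·B term per recipient: 2·0.25·0.0886 + 3·0.125·0.182 + 2·0.125·0.193 = 0.1608.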